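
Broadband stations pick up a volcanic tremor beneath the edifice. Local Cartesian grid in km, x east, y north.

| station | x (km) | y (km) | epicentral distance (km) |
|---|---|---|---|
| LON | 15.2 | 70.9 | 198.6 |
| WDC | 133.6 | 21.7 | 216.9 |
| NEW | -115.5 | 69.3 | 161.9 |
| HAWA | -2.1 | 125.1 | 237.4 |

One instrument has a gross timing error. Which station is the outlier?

Solve using three stations at a time. Using LON, NEW, HAWA (subtract circle equations pairwise → linear system) gives (x, y) ≈ (-98.8, -91.7).
Distances from that point to each station vs reported:
  LON: calculated 198.6 vs reported 198.6 → residual 0.0 km
  WDC: calculated 258.6 vs reported 216.9 → residual 41.7 km
  NEW: calculated 161.8 vs reported 161.9 → residual 0.1 km
  HAWA: calculated 237.4 vs reported 237.4 → residual 0.0 km
LON, NEW, HAWA are mutually consistent (residuals ≈ 0); WDC is off by 41.7 km.

WDC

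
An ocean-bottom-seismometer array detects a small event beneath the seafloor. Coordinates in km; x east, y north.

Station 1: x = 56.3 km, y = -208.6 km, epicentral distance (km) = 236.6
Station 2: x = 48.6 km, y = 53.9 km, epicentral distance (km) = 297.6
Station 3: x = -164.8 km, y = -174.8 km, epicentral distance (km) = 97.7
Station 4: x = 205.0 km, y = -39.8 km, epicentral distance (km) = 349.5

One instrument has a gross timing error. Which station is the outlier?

Station 2

Solve using three stations at a time. Using Station 1, Station 3, Station 4 (subtract circle equations pairwise → linear system) gives (x, y) ≈ (-142.2, -79.9).
Distances from that point to each station vs reported:
  Station 1: calculated 236.6 vs reported 236.6 → residual 0.0 km
  Station 2: calculated 233.0 vs reported 297.6 → residual 64.6 km
  Station 3: calculated 97.6 vs reported 97.7 → residual 0.1 km
  Station 4: calculated 349.5 vs reported 349.5 → residual 0.0 km
Station 1, Station 3, Station 4 are mutually consistent (residuals ≈ 0); Station 2 is off by 64.6 km.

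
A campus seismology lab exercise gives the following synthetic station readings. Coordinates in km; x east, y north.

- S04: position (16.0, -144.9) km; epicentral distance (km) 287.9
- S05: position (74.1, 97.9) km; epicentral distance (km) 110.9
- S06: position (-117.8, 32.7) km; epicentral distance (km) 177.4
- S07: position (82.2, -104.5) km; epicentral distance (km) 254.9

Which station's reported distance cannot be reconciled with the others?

Solve using three stations at a time. Using S04, S06, S07 (subtract circle equations pairwise → linear system) gives (x, y) ≈ (21.1, 142.9).
Distances from that point to each station vs reported:
  S04: calculated 287.8 vs reported 287.9 → residual 0.1 km
  S05: calculated 69.5 vs reported 110.9 → residual 41.4 km
  S06: calculated 177.3 vs reported 177.4 → residual 0.1 km
  S07: calculated 254.8 vs reported 254.9 → residual 0.1 km
S04, S06, S07 are mutually consistent (residuals ≈ 0); S05 is off by 41.4 km.

S05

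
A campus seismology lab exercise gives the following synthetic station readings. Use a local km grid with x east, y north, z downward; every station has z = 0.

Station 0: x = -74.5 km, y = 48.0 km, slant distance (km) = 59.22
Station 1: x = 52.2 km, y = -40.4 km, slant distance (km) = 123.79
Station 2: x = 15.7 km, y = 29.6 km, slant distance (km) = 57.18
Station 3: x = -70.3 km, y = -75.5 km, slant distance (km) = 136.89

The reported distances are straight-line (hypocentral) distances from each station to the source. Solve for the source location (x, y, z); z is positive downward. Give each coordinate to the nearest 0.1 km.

x ≈ -25.9 km, y ≈ 49.5 km, depth ≈ 33.8 km

Each station gives a sphere (x−x_i)² + (y−y_i)² + z² = d_i² (stations at z=0).
Subtracting the Station 0 sphere from Station 1 and Station 2: z² cancels, leaving linear equations in x and y:
253.4 x − 176.8 y = -15314.21
180.4 x − 36.8 y = -6494.14
Solving: x ≈ -25.902, y ≈ 49.494 km (keep extra digits for the depth step; rounded: -25.9, 49.5).
Then from the Station 0 sphere: z² = 59.22² − (x + 74.5)² − (y − 48.0)² with x = -25.902, y = 49.494, so z ≈ 33.808 ≈ 33.8 km.
Check against Station 3 (with the unrounded solution): distance 136.89 ≈ 136.89 km. ✓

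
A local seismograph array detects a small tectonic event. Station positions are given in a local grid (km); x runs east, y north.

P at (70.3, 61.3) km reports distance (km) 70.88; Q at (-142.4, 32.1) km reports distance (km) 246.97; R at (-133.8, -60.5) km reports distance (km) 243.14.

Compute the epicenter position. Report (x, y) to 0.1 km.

102.2 km east, -2.0 km north

Circle about each station: (x − 70.3)² + (y − 61.3)² = 70.88²; (x + 142.4)² + (y − 32.1)² = 246.97²; (x + 133.8)² + (y + 60.5)² = 243.14².
Subtracting pairs of circle equations eliminates x²+y² and gives linear equations (the radical axes):
-425.4 x − 58.4 y = -43361.82
-408.2 x − 243.6 y = -41230.18
Solving the 2×2 system: x ≈ 102.2, y ≈ -2.0 km.
Check against P (with the unrounded x, y): √((x − 70.3)²+(y − 61.3)²) = 70.90 ≈ 70.88 km. ✓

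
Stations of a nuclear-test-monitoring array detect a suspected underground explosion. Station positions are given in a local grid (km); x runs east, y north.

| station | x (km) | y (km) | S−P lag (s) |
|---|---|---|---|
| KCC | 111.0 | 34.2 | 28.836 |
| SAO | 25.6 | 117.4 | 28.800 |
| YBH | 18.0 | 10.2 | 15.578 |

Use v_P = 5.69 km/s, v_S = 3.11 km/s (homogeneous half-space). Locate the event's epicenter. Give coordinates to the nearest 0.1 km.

Distance from S−P lag: d = Δt · v_P v_S / (v_P − v_S) = Δt · (5.69·3.11)/(5.69−3.11) ≈ 6.8589·Δt.
So d_KCC = 197.78, d_SAO = 197.54, d_YBH = 106.85 km.
Circle about each station: (x − 111.0)² + (y − 34.2)² = 197.78²; (x − 25.6)² + (y − 117.4)² = 197.54²; (x − 18.0)² + (y − 10.2)² = 106.85².
Subtracting the KCC equation from the SAO and YBH equations removes the quadratic terms:
-170.8 x + 166.4 y = 1042.36
-186.0 x − 48.0 y = 14637.41
Solving the 2×2 system: x ≈ -63.5, y ≈ -58.9 km.

(-63.5, -58.9)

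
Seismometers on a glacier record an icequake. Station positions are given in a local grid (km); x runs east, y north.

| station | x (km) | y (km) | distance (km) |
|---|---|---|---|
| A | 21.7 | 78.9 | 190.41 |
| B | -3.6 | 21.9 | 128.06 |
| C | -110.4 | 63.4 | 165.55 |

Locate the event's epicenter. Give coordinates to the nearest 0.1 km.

Circle about each station: (x − 21.7)² + (y − 78.9)² = 190.41²; (x + 3.6)² + (y − 21.9)² = 128.06²; (x + 110.4)² + (y − 63.4)² = 165.55².
Subtracting the A equation from the B and C equations removes the quadratic terms:
-50.6 x − 114.0 y = 13653.07
-264.2 x − 31.0 y = 18360.79
Solving the 2×2 system: x ≈ -58.5, y ≈ -93.8 km.

-58.5 km east, -93.8 km north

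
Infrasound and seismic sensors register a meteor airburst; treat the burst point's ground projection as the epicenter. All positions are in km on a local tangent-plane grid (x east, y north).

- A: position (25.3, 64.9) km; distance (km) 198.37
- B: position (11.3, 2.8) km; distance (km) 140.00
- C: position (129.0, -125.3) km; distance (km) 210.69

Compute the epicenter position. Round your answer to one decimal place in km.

Circle about each station: (x − 25.3)² + (y − 64.9)² = 198.37²; (x − 11.3)² + (y − 2.8)² = 140.00²; (x − 129.0)² + (y + 125.3)² = 210.69².
Subtracting the A equation from the B and C equations removes the quadratic terms:
-28.0 x − 124.2 y = 15034.09
207.4 x − 380.4 y = 22449.37
Solving the 2×2 system: x ≈ -80.5, y ≈ -102.9 km.
Check against A (with the unrounded x, y): √((x − 25.3)²+(y − 64.9)²) = 198.37 ≈ 198.37 km. ✓

x ≈ -80.5 km, y ≈ -102.9 km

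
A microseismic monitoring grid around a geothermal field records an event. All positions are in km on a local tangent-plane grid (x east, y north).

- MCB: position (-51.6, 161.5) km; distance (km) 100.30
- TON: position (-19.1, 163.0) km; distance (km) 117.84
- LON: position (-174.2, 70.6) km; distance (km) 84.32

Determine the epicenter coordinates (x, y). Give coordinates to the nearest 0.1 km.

Circle about each station: (x + 51.6)² + (y − 161.5)² = 100.30²; (x + 19.1)² + (y − 163.0)² = 117.84²; (x + 174.2)² + (y − 70.6)² = 84.32².
Subtracting pairs of circle equations eliminates x²+y² and gives linear equations (the radical axes):
65.0 x + 3.0 y = -5637.18
-245.2 x − 181.8 y = 9535.42
Solving the 2×2 system: x ≈ -89.9, y ≈ 68.8 km.
Check against MCB (with the unrounded x, y): √((x + 51.6)²+(y − 161.5)²) = 100.30 ≈ 100.30 km. ✓

(-89.9, 68.8)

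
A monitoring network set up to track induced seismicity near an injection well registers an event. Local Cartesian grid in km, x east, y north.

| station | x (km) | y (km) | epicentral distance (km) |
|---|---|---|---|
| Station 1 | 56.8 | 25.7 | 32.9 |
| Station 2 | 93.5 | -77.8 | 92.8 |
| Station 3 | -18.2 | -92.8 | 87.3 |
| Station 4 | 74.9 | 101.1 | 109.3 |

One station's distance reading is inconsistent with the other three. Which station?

Solve using three stations at a time. Using Station 1, Station 2, Station 4 (subtract circle equations pairwise → linear system) gives (x, y) ≈ (39.5, -2.3).
Distances from that point to each station vs reported:
  Station 1: calculated 32.9 vs reported 32.9 → residual 0.0 km
  Station 2: calculated 92.8 vs reported 92.8 → residual 0.0 km
  Station 3: calculated 107.3 vs reported 87.3 → residual 20.0 km
  Station 4: calculated 109.3 vs reported 109.3 → residual 0.0 km
Station 1, Station 2, Station 4 are mutually consistent (residuals ≈ 0); Station 3 is off by 20.0 km.

Station 3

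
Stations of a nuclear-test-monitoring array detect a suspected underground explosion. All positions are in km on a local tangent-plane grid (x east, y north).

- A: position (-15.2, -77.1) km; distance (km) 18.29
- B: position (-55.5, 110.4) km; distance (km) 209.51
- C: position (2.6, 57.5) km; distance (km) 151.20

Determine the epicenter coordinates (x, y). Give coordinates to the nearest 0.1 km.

Circle about each station: (x + 15.2)² + (y + 77.1)² = 18.29²; (x + 55.5)² + (y − 110.4)² = 209.51²; (x − 2.6)² + (y − 57.5)² = 151.20².
Subtracting the A equation from the B and C equations removes the quadratic terms:
-80.6 x + 375.0 y = -34466.96
35.6 x + 269.2 y = -25389.36
Solving the 2×2 system: x ≈ -6.9, y ≈ -93.4 km.
Check against A (with the unrounded x, y): √((x + 15.2)²+(y + 77.1)²) = 18.28 ≈ 18.29 km. ✓

(-6.9, -93.4)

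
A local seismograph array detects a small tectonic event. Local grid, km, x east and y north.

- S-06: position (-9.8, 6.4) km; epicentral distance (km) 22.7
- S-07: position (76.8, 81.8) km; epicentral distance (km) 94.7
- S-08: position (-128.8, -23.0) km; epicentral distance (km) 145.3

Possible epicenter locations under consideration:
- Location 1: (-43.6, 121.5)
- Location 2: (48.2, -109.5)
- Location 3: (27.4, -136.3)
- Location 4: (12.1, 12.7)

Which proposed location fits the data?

Location 4

For each candidate, compare |candidate − station| to the reported distance:
Location 1: residuals S-06 97.3, S-07 32.1, S-08 22.4 → max 97.3 km
Location 2: residuals S-06 106.9, S-07 98.7, S-08 51.7 → max 106.9 km
Location 3: residuals S-06 124.8, S-07 128.9, S-08 47.7 → max 128.9 km
Location 4: residuals S-06 0.1, S-07 0.0, S-08 0.1 → max 0.1 km
Only Location 4 has all residuals ≈ 0.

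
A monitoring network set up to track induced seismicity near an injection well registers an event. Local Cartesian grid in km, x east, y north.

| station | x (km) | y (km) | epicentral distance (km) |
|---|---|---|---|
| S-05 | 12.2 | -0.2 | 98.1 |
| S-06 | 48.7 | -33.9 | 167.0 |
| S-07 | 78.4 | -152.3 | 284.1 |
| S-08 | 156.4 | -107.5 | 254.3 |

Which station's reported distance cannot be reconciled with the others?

S-05

Solve using three stations at a time. Using S-06, S-07, S-08 (subtract circle equations pairwise → linear system) gives (x, y) ≈ (70.1, 131.6).
Distances from that point to each station vs reported:
  S-05: calculated 143.9 vs reported 98.1 → residual 45.8 km
  S-06: calculated 166.9 vs reported 167.0 → residual 0.1 km
  S-07: calculated 284.0 vs reported 284.1 → residual 0.1 km
  S-08: calculated 254.2 vs reported 254.3 → residual 0.1 km
S-06, S-07, S-08 are mutually consistent (residuals ≈ 0); S-05 is off by 45.8 km.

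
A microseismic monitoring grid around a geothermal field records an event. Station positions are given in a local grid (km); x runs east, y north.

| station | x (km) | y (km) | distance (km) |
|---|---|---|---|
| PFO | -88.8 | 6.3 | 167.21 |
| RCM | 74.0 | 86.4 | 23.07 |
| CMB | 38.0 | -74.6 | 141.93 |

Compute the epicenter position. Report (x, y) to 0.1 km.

(68.1, 64.1)

Circle about each station: (x + 88.8)² + (y − 6.3)² = 167.21²; (x − 74.0)² + (y − 86.4)² = 23.07²; (x − 38.0)² + (y + 74.6)² = 141.93².
Subtracting the PFO equation from the RCM and CMB equations removes the quadratic terms:
325.6 x + 160.2 y = 32442.79
253.6 x − 161.8 y = 6899.09
Solving the 2×2 system: x ≈ 68.1, y ≈ 64.1 km.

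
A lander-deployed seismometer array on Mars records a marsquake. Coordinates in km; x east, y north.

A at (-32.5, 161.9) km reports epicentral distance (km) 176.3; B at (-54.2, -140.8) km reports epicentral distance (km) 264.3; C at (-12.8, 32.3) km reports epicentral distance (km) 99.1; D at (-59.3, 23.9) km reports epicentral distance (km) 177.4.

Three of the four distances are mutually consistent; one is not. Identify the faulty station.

Solve using three stations at a time. Using A, B, D (subtract circle equations pairwise → linear system) gives (x, y) ≈ (113.5, 63.3).
Distances from that point to each station vs reported:
  A: calculated 176.2 vs reported 176.3 → residual 0.1 km
  B: calculated 264.2 vs reported 264.3 → residual 0.1 km
  C: calculated 130.1 vs reported 99.1 → residual 31.0 km
  D: calculated 177.3 vs reported 177.4 → residual 0.1 km
A, B, D are mutually consistent (residuals ≈ 0); C is off by 31.0 km.

C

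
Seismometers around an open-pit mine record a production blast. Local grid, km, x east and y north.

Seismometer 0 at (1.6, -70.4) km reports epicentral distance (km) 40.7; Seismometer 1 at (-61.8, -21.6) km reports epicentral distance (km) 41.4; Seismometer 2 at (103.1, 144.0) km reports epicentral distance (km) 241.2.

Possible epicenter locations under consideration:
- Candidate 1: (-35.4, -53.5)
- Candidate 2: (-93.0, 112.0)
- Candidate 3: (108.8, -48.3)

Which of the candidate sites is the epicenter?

For each candidate, compare |candidate − station| to the reported distance:
Candidate 1: residuals Seismometer 0 0.0, Seismometer 1 0.0, Seismometer 2 0.0 → max 0.0 km
Candidate 2: residuals Seismometer 0 164.8, Seismometer 1 95.8, Seismometer 2 42.5 → max 164.8 km
Candidate 3: residuals Seismometer 0 68.8, Seismometer 1 131.3, Seismometer 2 48.8 → max 131.3 km
Only Candidate 1 has all residuals ≈ 0.

Candidate 1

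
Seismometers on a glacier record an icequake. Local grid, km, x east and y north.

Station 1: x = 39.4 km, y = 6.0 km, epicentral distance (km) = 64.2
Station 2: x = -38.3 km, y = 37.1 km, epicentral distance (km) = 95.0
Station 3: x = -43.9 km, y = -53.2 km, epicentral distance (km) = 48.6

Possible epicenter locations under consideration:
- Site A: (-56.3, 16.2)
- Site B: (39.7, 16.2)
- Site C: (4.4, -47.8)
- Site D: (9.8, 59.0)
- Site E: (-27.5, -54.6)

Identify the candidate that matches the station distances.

For each candidate, compare |candidate − station| to the reported distance:
Site A: residuals Station 1 32.0, Station 2 67.4, Station 3 21.9 → max 67.4 km
Site B: residuals Station 1 54.0, Station 2 14.2, Station 3 60.1 → max 60.1 km
Site C: residuals Station 1 0.0, Station 2 0.0, Station 3 0.0 → max 0.0 km
Site D: residuals Station 1 3.5, Station 2 42.1, Station 3 75.8 → max 75.8 km
Site E: residuals Station 1 26.1, Station 2 2.7, Station 3 32.1 → max 32.1 km
Only Site C has all residuals ≈ 0.

Site C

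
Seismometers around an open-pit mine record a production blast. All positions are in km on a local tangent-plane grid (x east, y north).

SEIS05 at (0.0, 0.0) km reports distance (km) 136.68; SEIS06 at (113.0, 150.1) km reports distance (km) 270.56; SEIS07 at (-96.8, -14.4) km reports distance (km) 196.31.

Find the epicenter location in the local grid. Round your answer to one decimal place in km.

Circle about each station: x² + y² = 136.68²; (x − 113.0)² + (y − 150.1)² = 270.56²; (x + 96.8)² + (y + 14.4)² = 196.31².
Subtracting pairs of circle equations eliminates x²+y² and gives linear equations (the radical axes):
226.0 x + 300.2 y = -19222.28
-193.6 x − 28.8 y = -10278.59
Solving the 2×2 system: x ≈ 70.5, y ≈ -117.1 km.
Check against SEIS05 (with the unrounded x, y): √(x²+y²) = 136.71 ≈ 136.68 km. ✓

(70.5, -117.1)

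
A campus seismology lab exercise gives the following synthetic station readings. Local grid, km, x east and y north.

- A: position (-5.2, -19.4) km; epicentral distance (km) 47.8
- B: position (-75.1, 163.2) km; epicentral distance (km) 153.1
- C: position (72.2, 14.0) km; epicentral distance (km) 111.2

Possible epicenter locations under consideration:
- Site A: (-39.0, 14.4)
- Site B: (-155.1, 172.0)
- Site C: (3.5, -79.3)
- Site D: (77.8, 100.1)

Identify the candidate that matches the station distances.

For each candidate, compare |candidate − station| to the reported distance:
Site A: residuals A 0.0, B 0.0, C 0.0 → max 0.0 km
Site B: residuals A 195.3, B 72.6, C 165.6 → max 195.3 km
Site C: residuals A 12.7, B 101.8, C 4.7 → max 101.8 km
Site D: residuals A 97.7, B 12.3, C 24.9 → max 97.7 km
Only Site A has all residuals ≈ 0.

Site A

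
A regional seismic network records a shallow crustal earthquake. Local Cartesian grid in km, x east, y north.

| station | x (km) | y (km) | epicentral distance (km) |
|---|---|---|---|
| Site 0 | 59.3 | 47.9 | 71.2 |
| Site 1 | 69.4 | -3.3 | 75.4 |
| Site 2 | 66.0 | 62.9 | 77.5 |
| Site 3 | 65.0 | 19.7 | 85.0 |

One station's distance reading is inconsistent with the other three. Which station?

Site 1

Solve using three stations at a time. Using Site 0, Site 2, Site 3 (subtract circle equations pairwise → linear system) gives (x, y) ≈ (-11.3, 57.2).
Distances from that point to each station vs reported:
  Site 0: calculated 71.2 vs reported 71.2 → residual 0.0 km
  Site 1: calculated 100.8 vs reported 75.4 → residual 25.4 km
  Site 2: calculated 77.5 vs reported 77.5 → residual 0.0 km
  Site 3: calculated 85.0 vs reported 85.0 → residual 0.0 km
Site 0, Site 2, Site 3 are mutually consistent (residuals ≈ 0); Site 1 is off by 25.4 km.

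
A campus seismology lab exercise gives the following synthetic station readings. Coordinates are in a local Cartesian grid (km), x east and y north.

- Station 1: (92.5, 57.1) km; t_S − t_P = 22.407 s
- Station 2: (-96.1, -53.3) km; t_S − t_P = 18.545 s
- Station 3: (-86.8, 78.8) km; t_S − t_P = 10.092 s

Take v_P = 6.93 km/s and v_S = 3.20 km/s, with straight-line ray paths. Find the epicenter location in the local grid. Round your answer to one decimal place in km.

Distance from S−P lag: d = Δt · v_P v_S / (v_P − v_S) = Δt · (6.93·3.20)/(6.93−3.20) ≈ 5.9453·Δt.
So d_Station 1 = 133.22, d_Station 2 = 110.26, d_Station 3 = 60.00 km.
Circle about each station: (x − 92.5)² + (y − 57.1)² = 133.22²; (x + 96.1)² + (y + 53.3)² = 110.26²; (x + 86.8)² + (y − 78.8)² = 60.00².
Subtracting pairs of circle equations eliminates x²+y² and gives linear equations (the radical axes):
-377.2 x − 220.8 y = 5849.74
-358.6 x + 43.4 y = 16074.59
Solving the 2×2 system: x ≈ -39.8, y ≈ 41.5 km.

-39.8 km east, 41.5 km north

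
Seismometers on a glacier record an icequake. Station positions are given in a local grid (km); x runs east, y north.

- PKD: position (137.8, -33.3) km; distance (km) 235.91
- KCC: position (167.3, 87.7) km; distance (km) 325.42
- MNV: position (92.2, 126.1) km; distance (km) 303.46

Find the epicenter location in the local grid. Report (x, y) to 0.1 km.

Circle about each station: (x − 137.8)² + (y + 33.3)² = 235.91²; (x − 167.3)² + (y − 87.7)² = 325.42²; (x − 92.2)² + (y − 126.1)² = 303.46².
Subtracting pairs of circle equations eliminates x²+y² and gives linear equations (the radical axes):
59.0 x + 242.0 y = -34661.80
-91.2 x + 318.8 y = -32130.12
Solving the 2×2 system: x ≈ -80.1, y ≈ -123.7 km.

x ≈ -80.1 km, y ≈ -123.7 km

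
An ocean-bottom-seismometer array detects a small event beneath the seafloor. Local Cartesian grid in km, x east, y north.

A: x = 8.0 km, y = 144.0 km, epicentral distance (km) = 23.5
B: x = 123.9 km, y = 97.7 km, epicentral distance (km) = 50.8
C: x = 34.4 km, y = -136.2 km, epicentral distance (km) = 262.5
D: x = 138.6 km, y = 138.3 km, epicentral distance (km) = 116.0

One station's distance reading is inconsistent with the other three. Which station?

Solve using three stations at a time. Using A, C, D (subtract circle equations pairwise → linear system) gives (x, y) ≈ (23.2, 126.1).
Distances from that point to each station vs reported:
  A: calculated 23.5 vs reported 23.5 → residual 0.0 km
  B: calculated 104.6 vs reported 50.8 → residual 53.8 km
  C: calculated 262.5 vs reported 262.5 → residual 0.0 km
  D: calculated 116.0 vs reported 116.0 → residual 0.0 km
A, C, D are mutually consistent (residuals ≈ 0); B is off by 53.8 km.

B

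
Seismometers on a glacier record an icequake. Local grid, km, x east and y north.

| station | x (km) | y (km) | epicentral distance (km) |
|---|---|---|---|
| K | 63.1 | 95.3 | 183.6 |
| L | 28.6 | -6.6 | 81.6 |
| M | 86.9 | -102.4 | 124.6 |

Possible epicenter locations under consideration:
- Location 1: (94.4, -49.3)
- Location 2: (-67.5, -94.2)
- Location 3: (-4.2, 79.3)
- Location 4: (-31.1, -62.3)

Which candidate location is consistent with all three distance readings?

Location 4

For each candidate, compare |candidate − station| to the reported distance:
Location 1: residuals K 35.7, L 3.2, M 71.0 → max 71.0 km
Location 2: residuals K 46.5, L 48.4, M 30.0 → max 48.4 km
Location 3: residuals K 114.4, L 10.3, M 78.7 → max 114.4 km
Location 4: residuals K 0.0, L 0.0, M 0.0 → max 0.0 km
Only Location 4 has all residuals ≈ 0.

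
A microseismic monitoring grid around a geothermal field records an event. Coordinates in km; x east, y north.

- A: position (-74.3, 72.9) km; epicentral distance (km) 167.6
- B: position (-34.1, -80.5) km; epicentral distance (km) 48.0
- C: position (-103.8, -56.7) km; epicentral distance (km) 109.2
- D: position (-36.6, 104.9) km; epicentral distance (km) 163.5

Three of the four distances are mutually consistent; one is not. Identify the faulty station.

A

Solve using three stations at a time. Using B, C, D (subtract circle equations pairwise → linear system) gives (x, y) ≈ (5.3, -53.1).
Distances from that point to each station vs reported:
  A: calculated 149.1 vs reported 167.6 → residual 18.5 km
  B: calculated 48.0 vs reported 48.0 → residual 0.0 km
  C: calculated 109.2 vs reported 109.2 → residual 0.0 km
  D: calculated 163.5 vs reported 163.5 → residual 0.0 km
B, C, D are mutually consistent (residuals ≈ 0); A is off by 18.5 km.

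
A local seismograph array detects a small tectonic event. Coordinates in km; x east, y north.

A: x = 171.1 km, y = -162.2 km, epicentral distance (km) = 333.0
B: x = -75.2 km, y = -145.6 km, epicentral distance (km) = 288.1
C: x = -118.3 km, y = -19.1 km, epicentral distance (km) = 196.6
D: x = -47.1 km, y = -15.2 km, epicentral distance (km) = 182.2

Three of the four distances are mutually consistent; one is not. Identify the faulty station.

Solve using three stations at a time. Using A, B, C (subtract circle equations pairwise → linear system) gives (x, y) ≈ (10.4, 129.5).
Distances from that point to each station vs reported:
  A: calculated 333.0 vs reported 333.0 → residual 0.0 km
  B: calculated 288.1 vs reported 288.1 → residual 0.0 km
  C: calculated 196.6 vs reported 196.6 → residual 0.0 km
  D: calculated 155.7 vs reported 182.2 → residual 26.5 km
A, B, C are mutually consistent (residuals ≈ 0); D is off by 26.5 km.

D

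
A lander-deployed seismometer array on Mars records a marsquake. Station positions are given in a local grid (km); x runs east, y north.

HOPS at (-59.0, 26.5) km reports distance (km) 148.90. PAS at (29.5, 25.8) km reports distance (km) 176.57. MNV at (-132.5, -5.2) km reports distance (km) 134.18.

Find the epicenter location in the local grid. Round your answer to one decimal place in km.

x ≈ -66.8 km, y ≈ -122.2 km

Circle about each station: (x + 59.0)² + (y − 26.5)² = 148.90²; (x − 29.5)² + (y − 25.8)² = 176.57²; (x + 132.5)² + (y + 5.2)² = 134.18².
Subtracting pairs of circle equations eliminates x²+y² and gives linear equations (the radical axes):
177.0 x − 1.4 y = -11653.11
-147.0 x − 63.4 y = 17566.98
Solving the 2×2 system: x ≈ -66.8, y ≈ -122.2 km.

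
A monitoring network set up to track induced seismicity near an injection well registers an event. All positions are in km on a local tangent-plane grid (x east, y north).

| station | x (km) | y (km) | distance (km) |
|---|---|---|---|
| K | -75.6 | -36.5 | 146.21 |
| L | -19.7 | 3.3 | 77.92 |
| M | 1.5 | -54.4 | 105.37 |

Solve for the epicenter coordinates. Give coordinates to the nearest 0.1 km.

Circle about each station: (x + 75.6)² + (y + 36.5)² = 146.21²; (x + 19.7)² + (y − 3.3)² = 77.92²; (x − 1.5)² + (y + 54.4)² = 105.37².
Subtracting the K equation from the L and M equations removes the quadratic terms:
111.8 x + 79.6 y = 8657.21
154.2 x − 35.8 y = 6188.53
Solving the 2×2 system: x ≈ 49.3, y ≈ 39.5 km.

49.3 km east, 39.5 km north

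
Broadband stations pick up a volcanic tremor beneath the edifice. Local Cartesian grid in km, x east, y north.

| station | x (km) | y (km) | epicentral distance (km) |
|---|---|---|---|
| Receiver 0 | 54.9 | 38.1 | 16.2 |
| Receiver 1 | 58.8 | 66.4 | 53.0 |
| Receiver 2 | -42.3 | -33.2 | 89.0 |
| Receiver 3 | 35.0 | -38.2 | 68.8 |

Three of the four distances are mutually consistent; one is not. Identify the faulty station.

Solve using three stations at a time. Using Receiver 1, Receiver 2, Receiver 3 (subtract circle equations pairwise → linear system) gives (x, y) ≈ (21.2, 29.2).
Distances from that point to each station vs reported:
  Receiver 0: calculated 34.9 vs reported 16.2 → residual 18.7 km
  Receiver 1: calculated 53.0 vs reported 53.0 → residual 0.0 km
  Receiver 2: calculated 89.0 vs reported 89.0 → residual 0.0 km
  Receiver 3: calculated 68.8 vs reported 68.8 → residual 0.0 km
Receiver 1, Receiver 2, Receiver 3 are mutually consistent (residuals ≈ 0); Receiver 0 is off by 18.7 km.

Receiver 0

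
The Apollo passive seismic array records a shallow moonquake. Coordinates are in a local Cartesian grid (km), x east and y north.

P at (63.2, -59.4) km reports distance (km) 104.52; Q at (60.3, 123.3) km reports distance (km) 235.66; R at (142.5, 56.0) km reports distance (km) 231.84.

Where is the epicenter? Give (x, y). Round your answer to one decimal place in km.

Circle about each station: (x − 63.2)² + (y + 59.4)² = 104.52²; (x − 60.3)² + (y − 123.3)² = 235.66²; (x − 142.5)² + (y − 56.0)² = 231.84².
Subtracting pairs of circle equations eliminates x²+y² and gives linear equations (the radical axes):
-5.8 x + 365.4 y = -33294.83
158.6 x + 230.8 y = -26905.71
Solving the 2×2 system: x ≈ -36.2, y ≈ -91.7 km.

x ≈ -36.2 km, y ≈ -91.7 km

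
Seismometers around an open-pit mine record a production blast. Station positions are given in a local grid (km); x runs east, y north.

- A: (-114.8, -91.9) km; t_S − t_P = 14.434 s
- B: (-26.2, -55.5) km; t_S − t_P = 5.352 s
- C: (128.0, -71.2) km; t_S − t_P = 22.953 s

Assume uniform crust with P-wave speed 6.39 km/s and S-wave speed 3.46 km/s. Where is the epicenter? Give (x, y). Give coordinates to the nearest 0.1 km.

Distance from S−P lag: d = Δt · v_P v_S / (v_P − v_S) = Δt · (6.39·3.46)/(6.39−3.46) ≈ 7.5459·Δt.
So d_A = 108.92, d_B = 40.39, d_C = 173.20 km.
Circle about each station: (x + 114.8)² + (y + 91.9)² = 108.92²; (x + 26.2)² + (y + 55.5)² = 40.39²; (x − 128.0)² + (y + 71.2)² = 173.20².
Subtracting the A equation from the B and C equations removes the quadratic terms:
177.2 x + 72.8 y = -7625.75
485.6 x + 41.4 y = -18305.88
Solving the 2×2 system: x ≈ -36.3, y ≈ -16.4 km.

-36.3 km east, -16.4 km north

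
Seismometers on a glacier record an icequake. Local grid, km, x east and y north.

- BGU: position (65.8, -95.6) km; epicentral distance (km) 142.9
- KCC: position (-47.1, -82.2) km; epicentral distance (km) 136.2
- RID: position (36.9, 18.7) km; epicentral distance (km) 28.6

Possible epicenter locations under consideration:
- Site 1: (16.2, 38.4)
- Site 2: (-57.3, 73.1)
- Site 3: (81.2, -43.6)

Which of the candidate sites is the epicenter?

Site 1

For each candidate, compare |candidate − station| to the reported distance:
Site 1: residuals BGU 0.0, KCC 0.0, RID 0.0 → max 0.0 km
Site 2: residuals BGU 65.9, KCC 19.4, RID 80.2 → max 80.2 km
Site 3: residuals BGU 88.7, KCC 2.2, RID 47.8 → max 88.7 km
Only Site 1 has all residuals ≈ 0.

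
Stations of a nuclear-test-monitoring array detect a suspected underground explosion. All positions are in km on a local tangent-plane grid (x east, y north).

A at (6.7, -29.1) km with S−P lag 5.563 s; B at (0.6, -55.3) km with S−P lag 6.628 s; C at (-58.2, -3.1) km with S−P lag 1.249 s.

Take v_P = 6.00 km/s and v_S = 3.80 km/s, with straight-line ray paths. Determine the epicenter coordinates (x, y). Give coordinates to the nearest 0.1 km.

Distance from S−P lag: d = Δt · v_P v_S / (v_P − v_S) = Δt · (6.00·3.80)/(6.00−3.80) ≈ 10.3636·Δt.
So d_A = 57.65, d_B = 68.69, d_C = 12.94 km.
Circle about each station: (x − 6.7)² + (y + 29.1)² = 57.65²; (x − 0.6)² + (y + 55.3)² = 68.69²; (x + 58.2)² + (y + 3.1)² = 12.94².
Subtracting the A equation from the B and C equations removes the quadratic terms:
-12.2 x − 52.4 y = 771.96
-129.8 x + 52.0 y = 5661.23
Solving the 2×2 system: x ≈ -45.3, y ≈ -4.2 km.
Check against A (with the unrounded x, y): √((x − 6.7)²+(y + 29.1)²) = 57.65 ≈ 57.65 km. ✓

-45.3 km east, -4.2 km north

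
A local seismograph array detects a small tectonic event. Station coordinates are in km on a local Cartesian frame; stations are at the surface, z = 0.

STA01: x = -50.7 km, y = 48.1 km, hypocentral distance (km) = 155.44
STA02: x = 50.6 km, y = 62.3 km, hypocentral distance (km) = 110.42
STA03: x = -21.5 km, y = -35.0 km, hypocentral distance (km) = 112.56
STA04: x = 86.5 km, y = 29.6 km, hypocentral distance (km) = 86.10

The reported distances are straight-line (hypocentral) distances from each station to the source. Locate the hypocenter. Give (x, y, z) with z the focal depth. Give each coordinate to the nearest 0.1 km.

x ≈ 70.3 km, y ≈ -25.2 km, depth ≈ 64.4 km

Each station gives a sphere (x−x_i)² + (y−y_i)² + z² = d_i² (stations at z=0).
Subtracting the STA01 sphere from STA02 and STA03: z² cancels, leaving linear equations in x and y:
202.6 x + 28.4 y = 13526.57
58.4 x − 166.2 y = 8294.99
Solving: x ≈ 70.298, y ≈ -25.208 km (keep extra digits for the depth step; rounded: 70.3, -25.2).
Then from the STA01 sphere: z² = 155.44² − (x + 50.7)² − (y − 48.1)² with x = 70.298, y = -25.208, so z ≈ 64.397 ≈ 64.4 km.
Check against STA04 (with the unrounded solution): distance 86.10 ≈ 86.10 km. ✓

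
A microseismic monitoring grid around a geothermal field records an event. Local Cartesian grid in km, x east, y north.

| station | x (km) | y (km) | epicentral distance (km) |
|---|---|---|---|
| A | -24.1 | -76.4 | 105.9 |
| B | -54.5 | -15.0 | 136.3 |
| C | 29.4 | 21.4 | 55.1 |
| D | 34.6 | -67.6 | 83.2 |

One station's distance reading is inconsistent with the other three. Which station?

A

Solve using three stations at a time. Using B, C, D (subtract circle equations pairwise → linear system) gives (x, y) ≈ (80.8, 1.6).
Distances from that point to each station vs reported:
  A: calculated 130.7 vs reported 105.9 → residual 24.8 km
  B: calculated 136.3 vs reported 136.3 → residual 0.0 km
  C: calculated 55.1 vs reported 55.1 → residual 0.0 km
  D: calculated 83.2 vs reported 83.2 → residual 0.0 km
B, C, D are mutually consistent (residuals ≈ 0); A is off by 24.8 km.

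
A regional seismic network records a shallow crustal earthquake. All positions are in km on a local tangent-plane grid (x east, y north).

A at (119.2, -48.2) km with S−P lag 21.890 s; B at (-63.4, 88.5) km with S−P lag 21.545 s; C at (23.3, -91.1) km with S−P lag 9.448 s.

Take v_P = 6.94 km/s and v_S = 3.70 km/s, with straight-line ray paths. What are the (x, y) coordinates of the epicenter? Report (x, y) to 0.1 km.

x ≈ -51.0 km, y ≈ -81.8 km

Distance from S−P lag: d = Δt · v_P v_S / (v_P − v_S) = Δt · (6.94·3.70)/(6.94−3.70) ≈ 7.9253·Δt.
So d_A = 173.49, d_B = 170.75, d_C = 74.88 km.
Circle about each station: (x − 119.2)² + (y + 48.2)² = 173.49²; (x + 63.4)² + (y − 88.5)² = 170.75²; (x − 23.3)² + (y + 91.1)² = 74.88².
Subtracting the A equation from the B and C equations removes the quadratic terms:
-365.2 x + 273.4 y = -3736.85
-191.8 x − 85.8 y = 16801.99
Solving the 2×2 system: x ≈ -51.0, y ≈ -81.8 km.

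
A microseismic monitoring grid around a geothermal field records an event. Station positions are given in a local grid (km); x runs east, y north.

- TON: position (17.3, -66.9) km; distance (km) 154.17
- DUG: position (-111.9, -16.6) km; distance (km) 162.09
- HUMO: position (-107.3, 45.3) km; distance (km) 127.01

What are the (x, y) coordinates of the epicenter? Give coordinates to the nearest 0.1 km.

x ≈ 12.6 km, y ≈ 87.2 km

Circle about each station: (x − 17.3)² + (y + 66.9)² = 154.17²; (x + 111.9)² + (y + 16.6)² = 162.09²; (x + 107.3)² + (y − 45.3)² = 127.01².
Subtracting the TON equation from the DUG and HUMO equations removes the quadratic terms:
-258.4 x + 100.6 y = 5517.49
-249.2 x + 224.4 y = 16427.33
Solving the 2×2 system: x ≈ 12.6, y ≈ 87.2 km.
Check against TON (with the unrounded x, y): √((x − 17.3)²+(y + 66.9)²) = 154.16 ≈ 154.17 km. ✓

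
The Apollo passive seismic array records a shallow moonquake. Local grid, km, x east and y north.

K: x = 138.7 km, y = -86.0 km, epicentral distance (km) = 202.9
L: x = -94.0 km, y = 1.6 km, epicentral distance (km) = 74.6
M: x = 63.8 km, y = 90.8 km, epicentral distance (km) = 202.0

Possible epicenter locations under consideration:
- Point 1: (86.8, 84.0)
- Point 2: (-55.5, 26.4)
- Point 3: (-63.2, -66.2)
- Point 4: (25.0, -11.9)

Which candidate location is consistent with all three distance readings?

For each candidate, compare |candidate − station| to the reported distance:
Point 1: residuals K 25.2, L 124.1, M 178.0 → max 178.0 km
Point 2: residuals K 21.5, L 28.8, M 66.4 → max 66.4 km
Point 3: residuals K 0.0, L 0.1, M 0.1 → max 0.1 km
Point 4: residuals K 67.2, L 45.2, M 92.2 → max 92.2 km
Only Point 3 has all residuals ≈ 0.

Point 3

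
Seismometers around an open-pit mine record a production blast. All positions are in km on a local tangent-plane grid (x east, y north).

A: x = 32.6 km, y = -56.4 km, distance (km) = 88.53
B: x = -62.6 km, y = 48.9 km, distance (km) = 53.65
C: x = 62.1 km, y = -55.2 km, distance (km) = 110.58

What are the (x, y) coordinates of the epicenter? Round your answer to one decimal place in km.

(-29.6, 6.6)

Circle about each station: (x − 32.6)² + (y + 56.4)² = 88.53²; (x + 62.6)² + (y − 48.9)² = 53.65²; (x − 62.1)² + (y + 55.2)² = 110.58².
Subtracting pairs of circle equations eliminates x²+y² and gives linear equations (the radical axes):
-190.4 x + 210.6 y = 7025.49
59.0 x + 2.4 y = -1730.65
Solving the 2×2 system: x ≈ -29.6, y ≈ 6.6 km.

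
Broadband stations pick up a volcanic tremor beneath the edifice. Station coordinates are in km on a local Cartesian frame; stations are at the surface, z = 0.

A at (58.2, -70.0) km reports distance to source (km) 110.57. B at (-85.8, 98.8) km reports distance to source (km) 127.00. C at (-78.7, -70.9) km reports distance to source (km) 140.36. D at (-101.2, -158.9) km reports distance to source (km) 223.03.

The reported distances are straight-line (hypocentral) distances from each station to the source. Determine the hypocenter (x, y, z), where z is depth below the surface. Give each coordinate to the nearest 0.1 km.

(16.4, 28.6, 27.5)

Each station gives a sphere (x−x_i)² + (y−y_i)² + z² = d_i² (stations at z=0).
Subtracting the A sphere from B and C: z² cancels, leaving linear equations in x and y:
-288.0 x + 337.6 y = 4932.56
-273.8 x − 1.8 y = -4541.94
Solving: x ≈ 16.401, y ≈ 28.602 km (keep extra digits for the depth step; rounded: 16.4, 28.6).
Then from the A sphere: z² = 110.57² − (x − 58.2)² − (y + 70.0)² with x = 16.401, y = 28.602, so z ≈ 27.499 ≈ 27.5 km.
Check against D (with the unrounded solution): distance 223.03 ≈ 223.03 km. ✓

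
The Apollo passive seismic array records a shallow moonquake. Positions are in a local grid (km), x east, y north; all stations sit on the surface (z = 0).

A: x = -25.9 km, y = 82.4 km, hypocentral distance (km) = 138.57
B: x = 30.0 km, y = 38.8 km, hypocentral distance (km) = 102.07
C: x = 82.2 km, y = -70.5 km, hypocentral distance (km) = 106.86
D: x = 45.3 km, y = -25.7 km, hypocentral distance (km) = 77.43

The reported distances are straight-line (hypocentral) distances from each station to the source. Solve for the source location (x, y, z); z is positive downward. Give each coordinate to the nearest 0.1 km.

(5.8, -35.3, 65.9)

Each station gives a sphere (x−x_i)² + (y−y_i)² + z² = d_i² (stations at z=0).
Subtracting the A sphere from B and C: z² cancels, leaving linear equations in x and y:
111.8 x − 87.2 y = 3728.23
216.2 x − 305.8 y = 12049.11
Solving: x ≈ 5.830, y ≈ -35.280 km (keep extra digits for the depth step; rounded: 5.8, -35.3).
Then from the A sphere: z² = 138.57² − (x + 25.9)² − (y − 82.4)² with x = 5.830, y = -35.280, so z ≈ 65.926 ≈ 65.9 km.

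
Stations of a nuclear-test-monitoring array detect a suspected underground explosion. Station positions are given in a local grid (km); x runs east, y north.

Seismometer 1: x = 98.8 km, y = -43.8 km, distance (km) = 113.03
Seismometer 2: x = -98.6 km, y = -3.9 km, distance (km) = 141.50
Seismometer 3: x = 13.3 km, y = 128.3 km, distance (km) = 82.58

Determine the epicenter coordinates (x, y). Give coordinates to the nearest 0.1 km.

(33.0, 48.1)

Circle about each station: (x − 98.8)² + (y + 43.8)² = 113.03²; (x + 98.6)² + (y + 3.9)² = 141.50²; (x − 13.3)² + (y − 128.3)² = 82.58².
Subtracting the Seismometer 1 equation from the Seismometer 2 and Seismometer 3 equations removes the quadratic terms:
-394.8 x + 79.8 y = -9189.18
-171.0 x + 344.2 y = 10914.22
Solving the 2×2 system: x ≈ 33.0, y ≈ 48.1 km.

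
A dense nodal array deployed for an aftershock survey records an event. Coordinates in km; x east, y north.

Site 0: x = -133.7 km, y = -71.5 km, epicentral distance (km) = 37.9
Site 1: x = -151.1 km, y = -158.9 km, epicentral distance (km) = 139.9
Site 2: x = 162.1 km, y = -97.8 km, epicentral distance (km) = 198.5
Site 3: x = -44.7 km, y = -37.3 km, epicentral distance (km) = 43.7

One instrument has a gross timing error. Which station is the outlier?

Solve using three stations at a time. Using Site 1, Site 2, Site 3 (subtract circle equations pairwise → linear system) gives (x, y) ≈ (-35.6, -80.0).
Distances from that point to each station vs reported:
  Site 0: calculated 98.5 vs reported 37.9 → residual 60.6 km
  Site 1: calculated 139.9 vs reported 139.9 → residual 0.0 km
  Site 2: calculated 198.5 vs reported 198.5 → residual 0.0 km
  Site 3: calculated 43.7 vs reported 43.7 → residual 0.0 km
Site 1, Site 2, Site 3 are mutually consistent (residuals ≈ 0); Site 0 is off by 60.6 km.

Site 0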